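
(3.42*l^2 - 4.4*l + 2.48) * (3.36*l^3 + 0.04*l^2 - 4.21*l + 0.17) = 11.4912*l^5 - 14.6472*l^4 - 6.2414*l^3 + 19.2046*l^2 - 11.1888*l + 0.4216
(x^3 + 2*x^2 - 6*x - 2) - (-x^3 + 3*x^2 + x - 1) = 2*x^3 - x^2 - 7*x - 1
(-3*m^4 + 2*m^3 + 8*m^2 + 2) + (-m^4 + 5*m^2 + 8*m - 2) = -4*m^4 + 2*m^3 + 13*m^2 + 8*m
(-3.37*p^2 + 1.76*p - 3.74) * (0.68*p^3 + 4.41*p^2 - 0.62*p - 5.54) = -2.2916*p^5 - 13.6649*p^4 + 7.3078*p^3 + 1.0852*p^2 - 7.4316*p + 20.7196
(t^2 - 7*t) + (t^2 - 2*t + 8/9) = 2*t^2 - 9*t + 8/9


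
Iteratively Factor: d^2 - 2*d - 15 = (d - 5)*(d + 3)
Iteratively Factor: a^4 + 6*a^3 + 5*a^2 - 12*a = (a - 1)*(a^3 + 7*a^2 + 12*a) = a*(a - 1)*(a^2 + 7*a + 12) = a*(a - 1)*(a + 4)*(a + 3)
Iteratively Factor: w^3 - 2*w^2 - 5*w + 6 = (w - 3)*(w^2 + w - 2) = (w - 3)*(w + 2)*(w - 1)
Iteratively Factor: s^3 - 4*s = (s + 2)*(s^2 - 2*s) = s*(s + 2)*(s - 2)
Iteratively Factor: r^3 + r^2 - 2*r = (r - 1)*(r^2 + 2*r) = (r - 1)*(r + 2)*(r)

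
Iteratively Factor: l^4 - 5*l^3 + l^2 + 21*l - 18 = (l + 2)*(l^3 - 7*l^2 + 15*l - 9) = (l - 3)*(l + 2)*(l^2 - 4*l + 3) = (l - 3)*(l - 1)*(l + 2)*(l - 3)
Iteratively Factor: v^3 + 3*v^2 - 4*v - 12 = (v + 3)*(v^2 - 4) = (v + 2)*(v + 3)*(v - 2)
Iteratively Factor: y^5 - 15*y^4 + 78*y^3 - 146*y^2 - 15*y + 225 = (y + 1)*(y^4 - 16*y^3 + 94*y^2 - 240*y + 225) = (y - 3)*(y + 1)*(y^3 - 13*y^2 + 55*y - 75) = (y - 3)^2*(y + 1)*(y^2 - 10*y + 25) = (y - 5)*(y - 3)^2*(y + 1)*(y - 5)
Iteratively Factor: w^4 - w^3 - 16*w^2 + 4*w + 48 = (w - 4)*(w^3 + 3*w^2 - 4*w - 12) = (w - 4)*(w + 2)*(w^2 + w - 6) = (w - 4)*(w + 2)*(w + 3)*(w - 2)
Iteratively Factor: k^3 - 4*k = (k + 2)*(k^2 - 2*k) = (k - 2)*(k + 2)*(k)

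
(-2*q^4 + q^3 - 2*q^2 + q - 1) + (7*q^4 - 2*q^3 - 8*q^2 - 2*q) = 5*q^4 - q^3 - 10*q^2 - q - 1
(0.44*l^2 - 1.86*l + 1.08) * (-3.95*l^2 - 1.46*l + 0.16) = -1.738*l^4 + 6.7046*l^3 - 1.48*l^2 - 1.8744*l + 0.1728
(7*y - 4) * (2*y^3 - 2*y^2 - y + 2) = 14*y^4 - 22*y^3 + y^2 + 18*y - 8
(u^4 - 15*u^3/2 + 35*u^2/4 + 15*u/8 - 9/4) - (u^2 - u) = u^4 - 15*u^3/2 + 31*u^2/4 + 23*u/8 - 9/4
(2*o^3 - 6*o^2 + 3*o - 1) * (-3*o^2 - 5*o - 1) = -6*o^5 + 8*o^4 + 19*o^3 - 6*o^2 + 2*o + 1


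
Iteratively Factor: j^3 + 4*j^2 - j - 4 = (j - 1)*(j^2 + 5*j + 4) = (j - 1)*(j + 4)*(j + 1)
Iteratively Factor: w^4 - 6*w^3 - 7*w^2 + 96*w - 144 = (w - 4)*(w^3 - 2*w^2 - 15*w + 36) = (w - 4)*(w - 3)*(w^2 + w - 12) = (w - 4)*(w - 3)^2*(w + 4)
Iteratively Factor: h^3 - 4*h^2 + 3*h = (h - 1)*(h^2 - 3*h) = h*(h - 1)*(h - 3)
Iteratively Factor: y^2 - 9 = (y - 3)*(y + 3)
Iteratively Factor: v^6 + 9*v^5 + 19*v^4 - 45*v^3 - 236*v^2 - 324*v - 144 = (v + 1)*(v^5 + 8*v^4 + 11*v^3 - 56*v^2 - 180*v - 144) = (v + 1)*(v + 2)*(v^4 + 6*v^3 - v^2 - 54*v - 72) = (v - 3)*(v + 1)*(v + 2)*(v^3 + 9*v^2 + 26*v + 24) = (v - 3)*(v + 1)*(v + 2)*(v + 4)*(v^2 + 5*v + 6) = (v - 3)*(v + 1)*(v + 2)*(v + 3)*(v + 4)*(v + 2)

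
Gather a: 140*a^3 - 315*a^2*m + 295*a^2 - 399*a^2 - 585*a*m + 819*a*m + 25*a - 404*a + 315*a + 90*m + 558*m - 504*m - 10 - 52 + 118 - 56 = 140*a^3 + a^2*(-315*m - 104) + a*(234*m - 64) + 144*m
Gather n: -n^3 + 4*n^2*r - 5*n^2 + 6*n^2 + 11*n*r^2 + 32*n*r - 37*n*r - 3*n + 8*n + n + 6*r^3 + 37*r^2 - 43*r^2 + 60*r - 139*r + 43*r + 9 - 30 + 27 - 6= -n^3 + n^2*(4*r + 1) + n*(11*r^2 - 5*r + 6) + 6*r^3 - 6*r^2 - 36*r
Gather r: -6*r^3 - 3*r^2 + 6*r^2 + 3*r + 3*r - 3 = -6*r^3 + 3*r^2 + 6*r - 3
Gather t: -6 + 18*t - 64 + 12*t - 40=30*t - 110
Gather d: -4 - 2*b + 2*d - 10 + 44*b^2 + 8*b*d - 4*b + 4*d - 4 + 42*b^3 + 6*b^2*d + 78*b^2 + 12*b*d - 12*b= 42*b^3 + 122*b^2 - 18*b + d*(6*b^2 + 20*b + 6) - 18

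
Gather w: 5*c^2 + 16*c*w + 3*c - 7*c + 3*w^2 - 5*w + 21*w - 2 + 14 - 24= 5*c^2 - 4*c + 3*w^2 + w*(16*c + 16) - 12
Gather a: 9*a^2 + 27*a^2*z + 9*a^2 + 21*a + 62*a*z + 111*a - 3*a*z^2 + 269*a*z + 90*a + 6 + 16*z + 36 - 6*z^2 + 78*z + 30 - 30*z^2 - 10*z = a^2*(27*z + 18) + a*(-3*z^2 + 331*z + 222) - 36*z^2 + 84*z + 72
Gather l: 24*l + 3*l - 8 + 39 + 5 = 27*l + 36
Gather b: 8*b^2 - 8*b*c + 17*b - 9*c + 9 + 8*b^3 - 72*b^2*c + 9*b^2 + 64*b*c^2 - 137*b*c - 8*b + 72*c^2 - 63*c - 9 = 8*b^3 + b^2*(17 - 72*c) + b*(64*c^2 - 145*c + 9) + 72*c^2 - 72*c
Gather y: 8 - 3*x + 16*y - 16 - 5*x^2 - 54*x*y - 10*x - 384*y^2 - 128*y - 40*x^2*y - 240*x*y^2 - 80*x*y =-5*x^2 - 13*x + y^2*(-240*x - 384) + y*(-40*x^2 - 134*x - 112) - 8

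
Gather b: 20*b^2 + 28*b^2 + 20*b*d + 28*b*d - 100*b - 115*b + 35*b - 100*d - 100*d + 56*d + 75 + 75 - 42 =48*b^2 + b*(48*d - 180) - 144*d + 108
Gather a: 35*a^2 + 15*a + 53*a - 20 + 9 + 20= 35*a^2 + 68*a + 9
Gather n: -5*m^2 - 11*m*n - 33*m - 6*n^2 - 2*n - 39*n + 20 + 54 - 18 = -5*m^2 - 33*m - 6*n^2 + n*(-11*m - 41) + 56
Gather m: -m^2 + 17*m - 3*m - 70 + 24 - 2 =-m^2 + 14*m - 48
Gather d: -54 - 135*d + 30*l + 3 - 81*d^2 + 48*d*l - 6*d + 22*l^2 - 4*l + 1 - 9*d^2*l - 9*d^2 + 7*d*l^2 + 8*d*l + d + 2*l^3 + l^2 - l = d^2*(-9*l - 90) + d*(7*l^2 + 56*l - 140) + 2*l^3 + 23*l^2 + 25*l - 50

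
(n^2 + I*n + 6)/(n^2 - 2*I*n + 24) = (n^2 + I*n + 6)/(n^2 - 2*I*n + 24)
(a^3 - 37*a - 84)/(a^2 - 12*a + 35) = (a^2 + 7*a + 12)/(a - 5)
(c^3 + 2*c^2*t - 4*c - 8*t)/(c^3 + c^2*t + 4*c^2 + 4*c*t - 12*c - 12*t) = (c^2 + 2*c*t + 2*c + 4*t)/(c^2 + c*t + 6*c + 6*t)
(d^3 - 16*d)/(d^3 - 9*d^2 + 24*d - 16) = d*(d + 4)/(d^2 - 5*d + 4)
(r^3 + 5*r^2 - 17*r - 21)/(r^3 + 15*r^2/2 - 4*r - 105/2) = 2*(r^2 - 2*r - 3)/(2*r^2 + r - 15)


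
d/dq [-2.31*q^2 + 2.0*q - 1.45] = 2.0 - 4.62*q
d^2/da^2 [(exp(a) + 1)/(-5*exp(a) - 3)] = (6 - 10*exp(a))*exp(a)/(125*exp(3*a) + 225*exp(2*a) + 135*exp(a) + 27)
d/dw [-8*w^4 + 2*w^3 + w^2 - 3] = 2*w*(-16*w^2 + 3*w + 1)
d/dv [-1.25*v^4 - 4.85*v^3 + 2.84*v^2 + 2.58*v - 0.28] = -5.0*v^3 - 14.55*v^2 + 5.68*v + 2.58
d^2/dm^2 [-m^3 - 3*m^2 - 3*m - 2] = -6*m - 6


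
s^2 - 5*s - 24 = (s - 8)*(s + 3)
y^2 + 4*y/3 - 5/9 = (y - 1/3)*(y + 5/3)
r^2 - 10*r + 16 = (r - 8)*(r - 2)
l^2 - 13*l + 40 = (l - 8)*(l - 5)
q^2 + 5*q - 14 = (q - 2)*(q + 7)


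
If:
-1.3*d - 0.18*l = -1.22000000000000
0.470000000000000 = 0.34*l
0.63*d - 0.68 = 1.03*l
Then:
No Solution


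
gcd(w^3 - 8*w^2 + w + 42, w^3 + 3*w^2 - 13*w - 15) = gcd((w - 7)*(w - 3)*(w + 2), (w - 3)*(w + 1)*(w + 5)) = w - 3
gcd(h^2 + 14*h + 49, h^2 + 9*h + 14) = h + 7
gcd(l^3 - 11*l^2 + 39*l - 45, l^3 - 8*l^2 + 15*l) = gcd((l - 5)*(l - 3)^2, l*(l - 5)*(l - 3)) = l^2 - 8*l + 15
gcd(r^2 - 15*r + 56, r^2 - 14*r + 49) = r - 7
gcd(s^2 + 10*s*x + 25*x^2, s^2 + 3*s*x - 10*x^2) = s + 5*x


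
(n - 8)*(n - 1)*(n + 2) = n^3 - 7*n^2 - 10*n + 16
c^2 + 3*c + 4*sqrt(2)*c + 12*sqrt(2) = (c + 3)*(c + 4*sqrt(2))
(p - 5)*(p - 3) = p^2 - 8*p + 15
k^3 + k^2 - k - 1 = (k - 1)*(k + 1)^2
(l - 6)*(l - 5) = l^2 - 11*l + 30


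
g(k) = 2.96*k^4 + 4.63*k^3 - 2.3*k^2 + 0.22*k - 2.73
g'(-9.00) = -7464.65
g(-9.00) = 15854.28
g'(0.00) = 0.22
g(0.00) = -2.73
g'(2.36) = 222.35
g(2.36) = 137.66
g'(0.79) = 11.09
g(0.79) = -0.56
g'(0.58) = 4.53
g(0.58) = -2.14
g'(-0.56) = 5.07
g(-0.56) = -4.10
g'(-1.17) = 5.65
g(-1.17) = -8.00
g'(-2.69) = -117.36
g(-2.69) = 44.90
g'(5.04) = 1845.67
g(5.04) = 2442.62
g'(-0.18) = 1.43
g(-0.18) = -2.87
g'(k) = 11.84*k^3 + 13.89*k^2 - 4.6*k + 0.22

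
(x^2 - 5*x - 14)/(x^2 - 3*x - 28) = (x + 2)/(x + 4)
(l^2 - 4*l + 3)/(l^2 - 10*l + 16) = (l^2 - 4*l + 3)/(l^2 - 10*l + 16)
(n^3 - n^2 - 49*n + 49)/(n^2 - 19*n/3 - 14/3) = 3*(n^2 + 6*n - 7)/(3*n + 2)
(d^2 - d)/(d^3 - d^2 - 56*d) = (1 - d)/(-d^2 + d + 56)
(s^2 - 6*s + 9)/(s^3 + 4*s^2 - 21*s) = (s - 3)/(s*(s + 7))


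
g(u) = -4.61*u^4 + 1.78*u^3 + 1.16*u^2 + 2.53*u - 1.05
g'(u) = -18.44*u^3 + 5.34*u^2 + 2.32*u + 2.53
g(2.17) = -74.13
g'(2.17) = -155.72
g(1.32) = -5.59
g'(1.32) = -27.51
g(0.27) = -0.27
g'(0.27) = 3.18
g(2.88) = -258.78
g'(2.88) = -386.99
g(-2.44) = -189.58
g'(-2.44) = 296.54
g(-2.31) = -153.91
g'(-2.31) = 252.96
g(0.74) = 0.80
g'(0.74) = -0.30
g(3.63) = -691.88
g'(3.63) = -800.71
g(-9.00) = -31473.69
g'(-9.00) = 13856.95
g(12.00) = -92320.77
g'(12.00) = -31064.99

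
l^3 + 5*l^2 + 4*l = l*(l + 1)*(l + 4)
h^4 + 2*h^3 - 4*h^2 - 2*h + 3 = (h - 1)^2*(h + 1)*(h + 3)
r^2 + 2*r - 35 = (r - 5)*(r + 7)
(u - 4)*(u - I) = u^2 - 4*u - I*u + 4*I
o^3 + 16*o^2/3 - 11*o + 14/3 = (o - 1)*(o - 2/3)*(o + 7)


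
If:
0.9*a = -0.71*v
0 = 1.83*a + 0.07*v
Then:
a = 0.00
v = 0.00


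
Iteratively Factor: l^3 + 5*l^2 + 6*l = (l + 3)*(l^2 + 2*l) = l*(l + 3)*(l + 2)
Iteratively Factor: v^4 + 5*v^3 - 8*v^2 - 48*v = (v)*(v^3 + 5*v^2 - 8*v - 48) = v*(v + 4)*(v^2 + v - 12) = v*(v + 4)^2*(v - 3)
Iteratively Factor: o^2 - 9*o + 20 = (o - 5)*(o - 4)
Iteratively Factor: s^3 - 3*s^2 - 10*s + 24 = (s - 2)*(s^2 - s - 12) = (s - 2)*(s + 3)*(s - 4)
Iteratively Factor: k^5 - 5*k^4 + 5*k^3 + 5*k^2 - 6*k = (k - 2)*(k^4 - 3*k^3 - k^2 + 3*k) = k*(k - 2)*(k^3 - 3*k^2 - k + 3) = k*(k - 3)*(k - 2)*(k^2 - 1) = k*(k - 3)*(k - 2)*(k + 1)*(k - 1)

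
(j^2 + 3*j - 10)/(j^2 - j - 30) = (j - 2)/(j - 6)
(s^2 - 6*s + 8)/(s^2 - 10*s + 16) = (s - 4)/(s - 8)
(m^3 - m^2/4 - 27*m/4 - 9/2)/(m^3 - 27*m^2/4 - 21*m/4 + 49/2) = (4*m^2 - 9*m - 9)/(4*m^2 - 35*m + 49)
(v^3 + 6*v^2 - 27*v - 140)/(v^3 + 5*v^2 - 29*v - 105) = (v + 4)/(v + 3)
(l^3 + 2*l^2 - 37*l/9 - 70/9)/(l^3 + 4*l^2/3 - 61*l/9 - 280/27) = 3*(l - 2)/(3*l - 8)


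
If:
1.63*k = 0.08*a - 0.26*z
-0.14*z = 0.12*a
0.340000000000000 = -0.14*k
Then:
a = -13.07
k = -2.43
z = 11.20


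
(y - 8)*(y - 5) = y^2 - 13*y + 40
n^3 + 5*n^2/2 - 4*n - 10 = (n - 2)*(n + 2)*(n + 5/2)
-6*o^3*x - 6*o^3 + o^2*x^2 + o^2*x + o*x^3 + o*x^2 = (-2*o + x)*(3*o + x)*(o*x + o)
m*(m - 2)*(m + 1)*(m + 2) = m^4 + m^3 - 4*m^2 - 4*m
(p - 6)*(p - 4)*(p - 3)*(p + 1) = p^4 - 12*p^3 + 41*p^2 - 18*p - 72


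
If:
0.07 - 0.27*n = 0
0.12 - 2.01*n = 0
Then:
No Solution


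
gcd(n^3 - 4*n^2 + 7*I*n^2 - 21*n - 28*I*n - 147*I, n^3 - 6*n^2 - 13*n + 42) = n^2 - 4*n - 21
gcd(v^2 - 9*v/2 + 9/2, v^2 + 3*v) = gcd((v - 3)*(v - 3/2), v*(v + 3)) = 1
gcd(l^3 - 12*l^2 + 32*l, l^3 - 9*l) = l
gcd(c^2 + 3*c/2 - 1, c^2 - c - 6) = c + 2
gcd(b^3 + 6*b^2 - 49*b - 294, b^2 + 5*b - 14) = b + 7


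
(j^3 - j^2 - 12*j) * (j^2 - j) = j^5 - 2*j^4 - 11*j^3 + 12*j^2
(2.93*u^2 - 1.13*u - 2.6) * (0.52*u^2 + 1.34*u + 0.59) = 1.5236*u^4 + 3.3386*u^3 - 1.1375*u^2 - 4.1507*u - 1.534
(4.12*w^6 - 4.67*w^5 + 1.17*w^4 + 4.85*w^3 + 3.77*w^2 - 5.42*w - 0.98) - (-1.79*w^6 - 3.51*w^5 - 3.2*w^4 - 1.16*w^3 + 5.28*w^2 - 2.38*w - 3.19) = 5.91*w^6 - 1.16*w^5 + 4.37*w^4 + 6.01*w^3 - 1.51*w^2 - 3.04*w + 2.21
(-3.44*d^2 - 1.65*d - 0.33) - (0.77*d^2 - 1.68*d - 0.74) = -4.21*d^2 + 0.03*d + 0.41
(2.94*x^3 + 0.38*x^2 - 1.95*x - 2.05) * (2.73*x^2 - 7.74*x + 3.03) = 8.0262*x^5 - 21.7182*x^4 + 0.643499999999999*x^3 + 10.6479*x^2 + 9.9585*x - 6.2115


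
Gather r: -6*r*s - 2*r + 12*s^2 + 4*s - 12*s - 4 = r*(-6*s - 2) + 12*s^2 - 8*s - 4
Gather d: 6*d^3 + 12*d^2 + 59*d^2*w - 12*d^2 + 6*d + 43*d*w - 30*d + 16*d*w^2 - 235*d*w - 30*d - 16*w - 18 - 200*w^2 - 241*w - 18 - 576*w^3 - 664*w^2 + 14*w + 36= 6*d^3 + 59*d^2*w + d*(16*w^2 - 192*w - 54) - 576*w^3 - 864*w^2 - 243*w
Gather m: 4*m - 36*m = -32*m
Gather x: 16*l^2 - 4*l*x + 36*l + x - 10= 16*l^2 + 36*l + x*(1 - 4*l) - 10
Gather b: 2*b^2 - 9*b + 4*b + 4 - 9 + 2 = 2*b^2 - 5*b - 3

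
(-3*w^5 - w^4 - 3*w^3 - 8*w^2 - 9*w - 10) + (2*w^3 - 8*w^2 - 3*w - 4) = -3*w^5 - w^4 - w^3 - 16*w^2 - 12*w - 14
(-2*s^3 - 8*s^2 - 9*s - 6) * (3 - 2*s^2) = 4*s^5 + 16*s^4 + 12*s^3 - 12*s^2 - 27*s - 18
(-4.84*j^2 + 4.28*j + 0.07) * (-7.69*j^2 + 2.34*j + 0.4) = 37.2196*j^4 - 44.2388*j^3 + 7.5409*j^2 + 1.8758*j + 0.028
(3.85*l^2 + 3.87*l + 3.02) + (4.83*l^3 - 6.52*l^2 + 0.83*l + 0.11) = 4.83*l^3 - 2.67*l^2 + 4.7*l + 3.13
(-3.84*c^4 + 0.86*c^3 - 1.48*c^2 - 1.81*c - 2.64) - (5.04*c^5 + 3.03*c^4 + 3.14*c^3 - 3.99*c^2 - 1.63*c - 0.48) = -5.04*c^5 - 6.87*c^4 - 2.28*c^3 + 2.51*c^2 - 0.18*c - 2.16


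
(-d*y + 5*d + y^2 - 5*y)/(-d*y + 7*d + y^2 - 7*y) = (y - 5)/(y - 7)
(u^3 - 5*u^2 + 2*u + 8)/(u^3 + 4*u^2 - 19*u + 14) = (u^2 - 3*u - 4)/(u^2 + 6*u - 7)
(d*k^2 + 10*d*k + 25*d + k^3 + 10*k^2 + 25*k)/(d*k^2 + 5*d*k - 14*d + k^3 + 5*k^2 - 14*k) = (k^2 + 10*k + 25)/(k^2 + 5*k - 14)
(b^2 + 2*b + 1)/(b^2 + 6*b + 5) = (b + 1)/(b + 5)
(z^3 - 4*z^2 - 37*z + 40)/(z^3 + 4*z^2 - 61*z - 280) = (z - 1)/(z + 7)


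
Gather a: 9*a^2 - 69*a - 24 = 9*a^2 - 69*a - 24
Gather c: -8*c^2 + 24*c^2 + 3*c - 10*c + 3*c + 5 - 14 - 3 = 16*c^2 - 4*c - 12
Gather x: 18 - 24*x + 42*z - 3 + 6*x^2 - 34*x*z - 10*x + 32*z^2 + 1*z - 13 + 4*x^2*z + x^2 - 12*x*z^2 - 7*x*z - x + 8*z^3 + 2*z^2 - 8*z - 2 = x^2*(4*z + 7) + x*(-12*z^2 - 41*z - 35) + 8*z^3 + 34*z^2 + 35*z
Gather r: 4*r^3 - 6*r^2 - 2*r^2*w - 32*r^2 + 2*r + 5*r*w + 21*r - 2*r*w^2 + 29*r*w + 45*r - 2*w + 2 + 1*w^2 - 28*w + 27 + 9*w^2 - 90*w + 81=4*r^3 + r^2*(-2*w - 38) + r*(-2*w^2 + 34*w + 68) + 10*w^2 - 120*w + 110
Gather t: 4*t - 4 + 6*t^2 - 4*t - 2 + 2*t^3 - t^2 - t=2*t^3 + 5*t^2 - t - 6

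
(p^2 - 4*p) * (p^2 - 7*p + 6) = p^4 - 11*p^3 + 34*p^2 - 24*p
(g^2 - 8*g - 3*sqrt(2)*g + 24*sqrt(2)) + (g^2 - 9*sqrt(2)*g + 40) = 2*g^2 - 12*sqrt(2)*g - 8*g + 24*sqrt(2) + 40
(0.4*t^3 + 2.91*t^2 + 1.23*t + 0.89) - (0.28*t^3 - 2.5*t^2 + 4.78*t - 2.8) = 0.12*t^3 + 5.41*t^2 - 3.55*t + 3.69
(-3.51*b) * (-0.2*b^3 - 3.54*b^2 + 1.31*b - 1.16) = 0.702*b^4 + 12.4254*b^3 - 4.5981*b^2 + 4.0716*b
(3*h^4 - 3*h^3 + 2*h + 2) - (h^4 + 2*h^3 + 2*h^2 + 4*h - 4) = 2*h^4 - 5*h^3 - 2*h^2 - 2*h + 6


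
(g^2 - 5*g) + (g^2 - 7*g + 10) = 2*g^2 - 12*g + 10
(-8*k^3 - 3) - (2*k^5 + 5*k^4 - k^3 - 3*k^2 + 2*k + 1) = -2*k^5 - 5*k^4 - 7*k^3 + 3*k^2 - 2*k - 4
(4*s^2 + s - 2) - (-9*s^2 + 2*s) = 13*s^2 - s - 2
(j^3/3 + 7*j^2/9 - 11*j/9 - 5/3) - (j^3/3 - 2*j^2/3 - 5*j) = 13*j^2/9 + 34*j/9 - 5/3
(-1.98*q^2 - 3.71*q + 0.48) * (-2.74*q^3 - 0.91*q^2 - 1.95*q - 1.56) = 5.4252*q^5 + 11.9672*q^4 + 5.9219*q^3 + 9.8865*q^2 + 4.8516*q - 0.7488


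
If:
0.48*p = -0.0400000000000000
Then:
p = -0.08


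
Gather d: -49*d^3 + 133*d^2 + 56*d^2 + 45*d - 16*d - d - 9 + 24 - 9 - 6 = -49*d^3 + 189*d^2 + 28*d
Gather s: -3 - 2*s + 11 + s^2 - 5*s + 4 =s^2 - 7*s + 12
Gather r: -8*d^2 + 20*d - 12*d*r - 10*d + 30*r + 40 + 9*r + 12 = -8*d^2 + 10*d + r*(39 - 12*d) + 52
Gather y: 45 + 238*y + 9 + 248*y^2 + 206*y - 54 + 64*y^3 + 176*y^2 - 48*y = 64*y^3 + 424*y^2 + 396*y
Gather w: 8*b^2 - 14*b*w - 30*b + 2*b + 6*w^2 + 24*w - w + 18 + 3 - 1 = 8*b^2 - 28*b + 6*w^2 + w*(23 - 14*b) + 20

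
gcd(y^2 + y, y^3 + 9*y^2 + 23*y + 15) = y + 1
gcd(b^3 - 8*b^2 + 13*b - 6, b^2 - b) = b - 1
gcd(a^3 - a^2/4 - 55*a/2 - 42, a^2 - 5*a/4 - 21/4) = a + 7/4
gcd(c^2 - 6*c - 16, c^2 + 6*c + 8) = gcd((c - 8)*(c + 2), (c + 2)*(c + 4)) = c + 2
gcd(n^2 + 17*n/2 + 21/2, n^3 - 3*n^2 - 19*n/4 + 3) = n + 3/2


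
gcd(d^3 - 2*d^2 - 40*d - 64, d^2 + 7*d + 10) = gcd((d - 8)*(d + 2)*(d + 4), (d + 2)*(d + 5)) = d + 2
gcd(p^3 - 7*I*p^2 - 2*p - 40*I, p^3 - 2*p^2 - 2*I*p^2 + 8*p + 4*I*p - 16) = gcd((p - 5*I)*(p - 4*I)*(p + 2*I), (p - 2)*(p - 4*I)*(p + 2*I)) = p^2 - 2*I*p + 8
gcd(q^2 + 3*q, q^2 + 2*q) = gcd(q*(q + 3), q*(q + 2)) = q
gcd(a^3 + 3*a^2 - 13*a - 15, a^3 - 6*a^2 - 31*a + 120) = a^2 + 2*a - 15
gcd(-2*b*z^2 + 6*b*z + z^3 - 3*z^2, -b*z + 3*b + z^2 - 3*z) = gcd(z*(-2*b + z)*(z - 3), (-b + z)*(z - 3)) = z - 3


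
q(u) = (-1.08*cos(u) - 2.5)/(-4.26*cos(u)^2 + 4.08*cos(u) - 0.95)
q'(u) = (-8.52*sin(u)*cos(u) + 4.08*sin(u))*(-1.08*cos(u) - 2.5)/(-4.26*cos(u)^2 + 4.08*cos(u) - 0.95)^2 + 1.08*sin(u)/(-4.26*cos(u)^2 + 4.08*cos(u) - 0.95)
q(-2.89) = 0.16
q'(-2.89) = 0.09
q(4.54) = 1.30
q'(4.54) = 4.61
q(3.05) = 0.15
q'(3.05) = -0.03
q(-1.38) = 8.21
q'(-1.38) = 63.51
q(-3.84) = 0.25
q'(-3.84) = -0.37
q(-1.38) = 8.21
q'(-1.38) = 63.51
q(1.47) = 4.48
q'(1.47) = -26.49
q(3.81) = 0.24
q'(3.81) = 0.34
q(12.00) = 6.31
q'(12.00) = -18.41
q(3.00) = 0.16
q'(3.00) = -0.05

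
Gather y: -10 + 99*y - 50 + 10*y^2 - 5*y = 10*y^2 + 94*y - 60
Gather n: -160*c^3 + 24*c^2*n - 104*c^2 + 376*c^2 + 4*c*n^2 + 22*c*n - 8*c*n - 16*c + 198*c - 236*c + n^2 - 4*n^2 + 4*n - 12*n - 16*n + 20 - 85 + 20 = -160*c^3 + 272*c^2 - 54*c + n^2*(4*c - 3) + n*(24*c^2 + 14*c - 24) - 45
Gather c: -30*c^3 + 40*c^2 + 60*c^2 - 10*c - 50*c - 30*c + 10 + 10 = -30*c^3 + 100*c^2 - 90*c + 20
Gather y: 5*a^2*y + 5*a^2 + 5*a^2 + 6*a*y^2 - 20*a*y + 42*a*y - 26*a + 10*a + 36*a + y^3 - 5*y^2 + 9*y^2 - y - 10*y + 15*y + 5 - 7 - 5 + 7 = 10*a^2 + 20*a + y^3 + y^2*(6*a + 4) + y*(5*a^2 + 22*a + 4)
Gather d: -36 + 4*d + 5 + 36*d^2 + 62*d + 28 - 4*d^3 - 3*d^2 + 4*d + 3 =-4*d^3 + 33*d^2 + 70*d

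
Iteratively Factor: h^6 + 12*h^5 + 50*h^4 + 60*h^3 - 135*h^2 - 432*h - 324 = (h + 2)*(h^5 + 10*h^4 + 30*h^3 - 135*h - 162) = (h + 2)*(h + 3)*(h^4 + 7*h^3 + 9*h^2 - 27*h - 54) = (h - 2)*(h + 2)*(h + 3)*(h^3 + 9*h^2 + 27*h + 27) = (h - 2)*(h + 2)*(h + 3)^2*(h^2 + 6*h + 9) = (h - 2)*(h + 2)*(h + 3)^3*(h + 3)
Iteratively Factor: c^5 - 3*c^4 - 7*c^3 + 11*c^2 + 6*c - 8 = (c - 4)*(c^4 + c^3 - 3*c^2 - c + 2) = (c - 4)*(c - 1)*(c^3 + 2*c^2 - c - 2) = (c - 4)*(c - 1)^2*(c^2 + 3*c + 2) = (c - 4)*(c - 1)^2*(c + 1)*(c + 2)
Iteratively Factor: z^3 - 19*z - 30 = (z + 3)*(z^2 - 3*z - 10) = (z - 5)*(z + 3)*(z + 2)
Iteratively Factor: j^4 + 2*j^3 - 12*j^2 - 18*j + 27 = (j + 3)*(j^3 - j^2 - 9*j + 9) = (j + 3)^2*(j^2 - 4*j + 3) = (j - 1)*(j + 3)^2*(j - 3)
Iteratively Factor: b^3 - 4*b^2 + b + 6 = (b + 1)*(b^2 - 5*b + 6) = (b - 3)*(b + 1)*(b - 2)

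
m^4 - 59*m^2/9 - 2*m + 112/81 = (m - 8/3)*(m - 1/3)*(m + 2/3)*(m + 7/3)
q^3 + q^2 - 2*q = q*(q - 1)*(q + 2)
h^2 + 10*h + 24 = (h + 4)*(h + 6)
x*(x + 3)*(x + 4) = x^3 + 7*x^2 + 12*x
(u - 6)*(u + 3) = u^2 - 3*u - 18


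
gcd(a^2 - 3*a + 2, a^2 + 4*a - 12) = a - 2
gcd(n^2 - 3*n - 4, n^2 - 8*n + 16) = n - 4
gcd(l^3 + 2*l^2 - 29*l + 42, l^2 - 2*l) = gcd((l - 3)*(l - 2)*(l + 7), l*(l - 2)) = l - 2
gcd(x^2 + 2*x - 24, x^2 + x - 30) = x + 6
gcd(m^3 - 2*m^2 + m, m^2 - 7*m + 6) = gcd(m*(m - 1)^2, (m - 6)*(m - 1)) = m - 1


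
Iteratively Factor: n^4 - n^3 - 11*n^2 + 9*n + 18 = (n + 1)*(n^3 - 2*n^2 - 9*n + 18) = (n - 3)*(n + 1)*(n^2 + n - 6) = (n - 3)*(n + 1)*(n + 3)*(n - 2)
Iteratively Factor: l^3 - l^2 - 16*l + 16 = (l - 4)*(l^2 + 3*l - 4) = (l - 4)*(l + 4)*(l - 1)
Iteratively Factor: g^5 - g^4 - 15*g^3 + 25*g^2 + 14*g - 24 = (g + 4)*(g^4 - 5*g^3 + 5*g^2 + 5*g - 6) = (g - 1)*(g + 4)*(g^3 - 4*g^2 + g + 6) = (g - 1)*(g + 1)*(g + 4)*(g^2 - 5*g + 6) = (g - 2)*(g - 1)*(g + 1)*(g + 4)*(g - 3)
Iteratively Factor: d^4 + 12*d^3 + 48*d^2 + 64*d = (d + 4)*(d^3 + 8*d^2 + 16*d) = (d + 4)^2*(d^2 + 4*d) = (d + 4)^3*(d)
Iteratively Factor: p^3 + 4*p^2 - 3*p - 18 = (p - 2)*(p^2 + 6*p + 9) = (p - 2)*(p + 3)*(p + 3)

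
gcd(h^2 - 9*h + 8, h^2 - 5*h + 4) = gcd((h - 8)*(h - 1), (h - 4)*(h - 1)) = h - 1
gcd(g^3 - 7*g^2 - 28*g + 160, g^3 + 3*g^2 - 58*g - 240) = g^2 - 3*g - 40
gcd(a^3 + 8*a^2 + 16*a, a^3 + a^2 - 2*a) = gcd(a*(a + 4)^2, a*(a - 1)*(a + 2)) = a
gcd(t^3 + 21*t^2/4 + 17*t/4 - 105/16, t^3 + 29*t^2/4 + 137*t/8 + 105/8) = t + 5/2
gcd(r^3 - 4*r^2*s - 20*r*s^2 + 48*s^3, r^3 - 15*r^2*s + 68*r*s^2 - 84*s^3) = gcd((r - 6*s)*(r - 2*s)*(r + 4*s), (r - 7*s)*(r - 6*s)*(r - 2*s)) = r^2 - 8*r*s + 12*s^2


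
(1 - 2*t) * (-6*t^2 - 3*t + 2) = 12*t^3 - 7*t + 2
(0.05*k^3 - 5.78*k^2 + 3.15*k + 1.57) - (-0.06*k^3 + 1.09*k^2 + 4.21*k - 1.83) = 0.11*k^3 - 6.87*k^2 - 1.06*k + 3.4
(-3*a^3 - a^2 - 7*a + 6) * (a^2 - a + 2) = -3*a^5 + 2*a^4 - 12*a^3 + 11*a^2 - 20*a + 12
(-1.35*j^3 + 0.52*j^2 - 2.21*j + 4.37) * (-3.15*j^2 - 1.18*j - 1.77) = 4.2525*j^5 - 0.0449999999999999*j^4 + 8.7374*j^3 - 12.0781*j^2 - 1.2449*j - 7.7349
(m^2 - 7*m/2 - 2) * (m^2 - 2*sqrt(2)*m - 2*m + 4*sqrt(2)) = m^4 - 11*m^3/2 - 2*sqrt(2)*m^3 + 5*m^2 + 11*sqrt(2)*m^2 - 10*sqrt(2)*m + 4*m - 8*sqrt(2)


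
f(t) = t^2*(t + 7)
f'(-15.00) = 465.00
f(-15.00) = -1800.00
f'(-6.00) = 24.00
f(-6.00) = 36.00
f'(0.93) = 15.61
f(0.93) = 6.86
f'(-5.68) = 17.27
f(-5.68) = 42.59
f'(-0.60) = -7.32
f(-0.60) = 2.30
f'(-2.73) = -15.86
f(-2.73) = 31.82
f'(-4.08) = -7.18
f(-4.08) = 48.61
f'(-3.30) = -13.53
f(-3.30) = 40.29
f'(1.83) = 35.67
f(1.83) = 29.57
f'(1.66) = 31.51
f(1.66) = 23.86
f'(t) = t^2 + 2*t*(t + 7)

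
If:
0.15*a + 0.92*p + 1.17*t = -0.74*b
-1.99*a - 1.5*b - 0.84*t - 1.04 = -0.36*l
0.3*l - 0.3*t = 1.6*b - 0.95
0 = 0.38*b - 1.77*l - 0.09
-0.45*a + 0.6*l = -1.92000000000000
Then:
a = 5.69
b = 5.21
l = 1.07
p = 24.86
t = -23.58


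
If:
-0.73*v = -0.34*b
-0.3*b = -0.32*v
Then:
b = 0.00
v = 0.00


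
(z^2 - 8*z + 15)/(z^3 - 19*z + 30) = (z - 5)/(z^2 + 3*z - 10)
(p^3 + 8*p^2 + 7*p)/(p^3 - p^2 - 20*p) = (p^2 + 8*p + 7)/(p^2 - p - 20)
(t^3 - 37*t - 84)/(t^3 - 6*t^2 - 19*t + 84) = (t + 3)/(t - 3)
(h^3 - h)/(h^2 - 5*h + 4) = h*(h + 1)/(h - 4)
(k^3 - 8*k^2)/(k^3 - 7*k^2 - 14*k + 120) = k^2*(k - 8)/(k^3 - 7*k^2 - 14*k + 120)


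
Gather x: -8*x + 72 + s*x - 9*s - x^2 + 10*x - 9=-9*s - x^2 + x*(s + 2) + 63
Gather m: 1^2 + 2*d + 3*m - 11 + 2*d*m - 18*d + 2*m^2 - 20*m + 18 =-16*d + 2*m^2 + m*(2*d - 17) + 8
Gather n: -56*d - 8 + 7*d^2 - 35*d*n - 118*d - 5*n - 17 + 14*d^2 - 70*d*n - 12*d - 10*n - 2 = 21*d^2 - 186*d + n*(-105*d - 15) - 27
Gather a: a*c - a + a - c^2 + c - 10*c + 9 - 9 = a*c - c^2 - 9*c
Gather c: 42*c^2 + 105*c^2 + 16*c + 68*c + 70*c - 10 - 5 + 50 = 147*c^2 + 154*c + 35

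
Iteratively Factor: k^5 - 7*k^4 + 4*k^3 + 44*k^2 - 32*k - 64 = (k - 4)*(k^4 - 3*k^3 - 8*k^2 + 12*k + 16) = (k - 4)*(k - 2)*(k^3 - k^2 - 10*k - 8) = (k - 4)*(k - 2)*(k + 1)*(k^2 - 2*k - 8) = (k - 4)^2*(k - 2)*(k + 1)*(k + 2)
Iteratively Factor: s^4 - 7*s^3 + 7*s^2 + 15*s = (s + 1)*(s^3 - 8*s^2 + 15*s) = (s - 3)*(s + 1)*(s^2 - 5*s) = (s - 5)*(s - 3)*(s + 1)*(s)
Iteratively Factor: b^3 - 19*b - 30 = (b + 3)*(b^2 - 3*b - 10) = (b + 2)*(b + 3)*(b - 5)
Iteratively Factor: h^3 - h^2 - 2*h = (h + 1)*(h^2 - 2*h) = h*(h + 1)*(h - 2)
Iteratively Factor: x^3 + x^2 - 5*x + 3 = (x - 1)*(x^2 + 2*x - 3) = (x - 1)*(x + 3)*(x - 1)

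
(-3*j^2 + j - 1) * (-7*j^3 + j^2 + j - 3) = 21*j^5 - 10*j^4 + 5*j^3 + 9*j^2 - 4*j + 3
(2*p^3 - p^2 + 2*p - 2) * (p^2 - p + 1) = 2*p^5 - 3*p^4 + 5*p^3 - 5*p^2 + 4*p - 2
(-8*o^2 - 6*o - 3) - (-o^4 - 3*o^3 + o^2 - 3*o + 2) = o^4 + 3*o^3 - 9*o^2 - 3*o - 5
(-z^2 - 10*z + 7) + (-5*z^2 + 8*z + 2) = -6*z^2 - 2*z + 9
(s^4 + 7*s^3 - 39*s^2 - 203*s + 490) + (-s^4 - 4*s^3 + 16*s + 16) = 3*s^3 - 39*s^2 - 187*s + 506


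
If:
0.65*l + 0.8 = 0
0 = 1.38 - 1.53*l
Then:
No Solution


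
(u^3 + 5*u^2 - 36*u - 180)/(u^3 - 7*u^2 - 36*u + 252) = (u + 5)/(u - 7)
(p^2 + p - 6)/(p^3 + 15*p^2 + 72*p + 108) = (p - 2)/(p^2 + 12*p + 36)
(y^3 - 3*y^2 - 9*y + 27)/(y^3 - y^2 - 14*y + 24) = (y^2 - 9)/(y^2 + 2*y - 8)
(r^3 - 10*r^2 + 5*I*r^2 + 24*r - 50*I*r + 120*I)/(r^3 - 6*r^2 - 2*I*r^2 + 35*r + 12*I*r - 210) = (r - 4)/(r - 7*I)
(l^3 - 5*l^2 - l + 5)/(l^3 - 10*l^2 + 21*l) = (l^3 - 5*l^2 - l + 5)/(l*(l^2 - 10*l + 21))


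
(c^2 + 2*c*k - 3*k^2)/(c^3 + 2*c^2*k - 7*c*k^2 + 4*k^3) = (c + 3*k)/(c^2 + 3*c*k - 4*k^2)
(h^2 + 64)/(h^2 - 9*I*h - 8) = (h + 8*I)/(h - I)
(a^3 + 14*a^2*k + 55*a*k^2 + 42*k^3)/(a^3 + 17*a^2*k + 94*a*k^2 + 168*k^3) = (a + k)/(a + 4*k)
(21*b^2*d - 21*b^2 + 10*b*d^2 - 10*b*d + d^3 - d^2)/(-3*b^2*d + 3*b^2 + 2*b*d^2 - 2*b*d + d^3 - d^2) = (-7*b - d)/(b - d)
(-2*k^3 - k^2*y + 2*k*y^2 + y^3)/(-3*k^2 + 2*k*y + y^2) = (2*k^2 + 3*k*y + y^2)/(3*k + y)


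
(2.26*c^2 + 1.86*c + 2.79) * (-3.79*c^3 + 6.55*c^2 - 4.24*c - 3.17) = -8.5654*c^5 + 7.7536*c^4 - 7.9735*c^3 + 3.2239*c^2 - 17.7258*c - 8.8443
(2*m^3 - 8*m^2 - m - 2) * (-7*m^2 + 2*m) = -14*m^5 + 60*m^4 - 9*m^3 + 12*m^2 - 4*m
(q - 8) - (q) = -8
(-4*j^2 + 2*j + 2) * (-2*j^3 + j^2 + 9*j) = 8*j^5 - 8*j^4 - 38*j^3 + 20*j^2 + 18*j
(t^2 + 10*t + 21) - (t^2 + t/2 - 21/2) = 19*t/2 + 63/2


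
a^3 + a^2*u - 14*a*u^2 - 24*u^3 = (a - 4*u)*(a + 2*u)*(a + 3*u)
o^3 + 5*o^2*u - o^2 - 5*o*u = o*(o - 1)*(o + 5*u)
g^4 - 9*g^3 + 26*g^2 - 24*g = g*(g - 4)*(g - 3)*(g - 2)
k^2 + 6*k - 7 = (k - 1)*(k + 7)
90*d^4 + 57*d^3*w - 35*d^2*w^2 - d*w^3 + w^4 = (-5*d + w)*(-3*d + w)*(d + w)*(6*d + w)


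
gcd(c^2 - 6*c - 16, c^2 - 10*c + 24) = 1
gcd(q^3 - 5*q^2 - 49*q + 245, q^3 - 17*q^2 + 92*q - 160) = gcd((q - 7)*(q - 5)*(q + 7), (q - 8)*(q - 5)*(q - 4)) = q - 5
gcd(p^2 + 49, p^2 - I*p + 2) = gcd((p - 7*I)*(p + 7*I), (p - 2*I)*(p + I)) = 1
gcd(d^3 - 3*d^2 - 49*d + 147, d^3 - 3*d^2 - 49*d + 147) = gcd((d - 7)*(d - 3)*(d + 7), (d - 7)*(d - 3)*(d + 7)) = d^3 - 3*d^2 - 49*d + 147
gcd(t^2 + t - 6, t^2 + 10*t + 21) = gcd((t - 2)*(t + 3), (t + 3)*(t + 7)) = t + 3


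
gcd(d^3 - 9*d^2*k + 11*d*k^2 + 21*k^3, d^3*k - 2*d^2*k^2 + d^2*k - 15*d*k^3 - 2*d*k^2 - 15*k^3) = 1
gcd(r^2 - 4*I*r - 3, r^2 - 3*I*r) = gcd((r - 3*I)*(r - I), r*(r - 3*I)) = r - 3*I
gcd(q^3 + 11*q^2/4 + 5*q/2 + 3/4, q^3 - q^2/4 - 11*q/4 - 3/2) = q^2 + 7*q/4 + 3/4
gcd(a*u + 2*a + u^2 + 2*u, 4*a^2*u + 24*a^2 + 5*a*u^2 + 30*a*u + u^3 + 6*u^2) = a + u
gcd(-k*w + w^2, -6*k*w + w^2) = w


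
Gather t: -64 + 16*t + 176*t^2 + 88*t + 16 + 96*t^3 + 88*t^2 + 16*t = 96*t^3 + 264*t^2 + 120*t - 48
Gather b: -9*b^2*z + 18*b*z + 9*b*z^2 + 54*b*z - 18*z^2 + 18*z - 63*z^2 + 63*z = -9*b^2*z + b*(9*z^2 + 72*z) - 81*z^2 + 81*z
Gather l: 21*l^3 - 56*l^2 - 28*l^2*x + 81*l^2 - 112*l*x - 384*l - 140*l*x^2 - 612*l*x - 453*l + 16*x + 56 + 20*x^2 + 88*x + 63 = 21*l^3 + l^2*(25 - 28*x) + l*(-140*x^2 - 724*x - 837) + 20*x^2 + 104*x + 119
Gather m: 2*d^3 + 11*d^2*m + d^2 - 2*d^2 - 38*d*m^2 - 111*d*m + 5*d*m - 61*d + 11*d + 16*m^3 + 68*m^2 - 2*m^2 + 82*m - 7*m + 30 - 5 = 2*d^3 - d^2 - 50*d + 16*m^3 + m^2*(66 - 38*d) + m*(11*d^2 - 106*d + 75) + 25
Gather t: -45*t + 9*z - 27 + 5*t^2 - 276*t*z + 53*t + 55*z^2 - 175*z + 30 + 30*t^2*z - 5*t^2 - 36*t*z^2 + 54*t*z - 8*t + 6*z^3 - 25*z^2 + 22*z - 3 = 30*t^2*z + t*(-36*z^2 - 222*z) + 6*z^3 + 30*z^2 - 144*z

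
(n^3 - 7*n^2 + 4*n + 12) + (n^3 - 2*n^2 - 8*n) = 2*n^3 - 9*n^2 - 4*n + 12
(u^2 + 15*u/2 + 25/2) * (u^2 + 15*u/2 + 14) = u^4 + 15*u^3 + 331*u^2/4 + 795*u/4 + 175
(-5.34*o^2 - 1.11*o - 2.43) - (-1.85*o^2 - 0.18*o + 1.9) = -3.49*o^2 - 0.93*o - 4.33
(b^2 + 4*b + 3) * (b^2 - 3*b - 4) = b^4 + b^3 - 13*b^2 - 25*b - 12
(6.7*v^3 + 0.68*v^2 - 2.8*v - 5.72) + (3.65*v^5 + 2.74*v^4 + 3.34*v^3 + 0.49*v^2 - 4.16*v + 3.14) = 3.65*v^5 + 2.74*v^4 + 10.04*v^3 + 1.17*v^2 - 6.96*v - 2.58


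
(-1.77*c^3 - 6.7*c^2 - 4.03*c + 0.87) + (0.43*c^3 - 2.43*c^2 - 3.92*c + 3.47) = -1.34*c^3 - 9.13*c^2 - 7.95*c + 4.34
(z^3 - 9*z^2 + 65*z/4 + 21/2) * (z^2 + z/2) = z^5 - 17*z^4/2 + 47*z^3/4 + 149*z^2/8 + 21*z/4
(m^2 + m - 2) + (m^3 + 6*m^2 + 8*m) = m^3 + 7*m^2 + 9*m - 2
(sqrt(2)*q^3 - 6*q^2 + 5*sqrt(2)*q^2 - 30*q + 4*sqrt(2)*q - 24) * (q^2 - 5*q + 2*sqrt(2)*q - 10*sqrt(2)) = sqrt(2)*q^5 - 2*q^4 - 33*sqrt(2)*q^3 - 20*sqrt(2)*q^2 + 42*q^2 + 40*q + 252*sqrt(2)*q + 240*sqrt(2)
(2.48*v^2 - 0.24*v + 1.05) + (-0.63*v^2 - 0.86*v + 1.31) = 1.85*v^2 - 1.1*v + 2.36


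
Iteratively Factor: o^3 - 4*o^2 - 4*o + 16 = (o - 2)*(o^2 - 2*o - 8) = (o - 2)*(o + 2)*(o - 4)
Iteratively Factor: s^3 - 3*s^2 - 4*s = (s)*(s^2 - 3*s - 4) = s*(s + 1)*(s - 4)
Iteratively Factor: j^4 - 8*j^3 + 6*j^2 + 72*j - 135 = (j - 3)*(j^3 - 5*j^2 - 9*j + 45) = (j - 3)^2*(j^2 - 2*j - 15) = (j - 5)*(j - 3)^2*(j + 3)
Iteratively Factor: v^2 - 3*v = (v - 3)*(v)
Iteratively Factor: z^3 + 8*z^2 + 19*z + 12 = (z + 1)*(z^2 + 7*z + 12) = (z + 1)*(z + 4)*(z + 3)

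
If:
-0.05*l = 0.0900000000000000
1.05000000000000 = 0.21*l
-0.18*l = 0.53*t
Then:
No Solution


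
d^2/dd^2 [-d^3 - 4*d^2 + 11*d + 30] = -6*d - 8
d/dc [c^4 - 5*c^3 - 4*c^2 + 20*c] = 4*c^3 - 15*c^2 - 8*c + 20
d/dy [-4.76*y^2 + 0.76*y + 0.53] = 0.76 - 9.52*y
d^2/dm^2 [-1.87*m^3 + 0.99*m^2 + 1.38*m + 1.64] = 1.98 - 11.22*m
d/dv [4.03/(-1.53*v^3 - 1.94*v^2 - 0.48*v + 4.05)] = (18.4977*v^2 + 15.6364*v + 1.9344)/(1.53*v^3 + 1.94*v^2 + 0.48*v - 4.05)^2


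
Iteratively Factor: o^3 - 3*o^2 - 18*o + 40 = (o + 4)*(o^2 - 7*o + 10) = (o - 2)*(o + 4)*(o - 5)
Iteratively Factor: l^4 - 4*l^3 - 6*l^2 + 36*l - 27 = (l - 3)*(l^3 - l^2 - 9*l + 9) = (l - 3)*(l - 1)*(l^2 - 9) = (l - 3)^2*(l - 1)*(l + 3)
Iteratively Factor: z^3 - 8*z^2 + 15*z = (z - 5)*(z^2 - 3*z) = z*(z - 5)*(z - 3)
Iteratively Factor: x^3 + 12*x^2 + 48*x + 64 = (x + 4)*(x^2 + 8*x + 16) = (x + 4)^2*(x + 4)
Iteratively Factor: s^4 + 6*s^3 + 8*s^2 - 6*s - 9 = (s - 1)*(s^3 + 7*s^2 + 15*s + 9) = (s - 1)*(s + 3)*(s^2 + 4*s + 3) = (s - 1)*(s + 3)^2*(s + 1)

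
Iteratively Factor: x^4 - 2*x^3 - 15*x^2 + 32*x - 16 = (x + 4)*(x^3 - 6*x^2 + 9*x - 4) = (x - 4)*(x + 4)*(x^2 - 2*x + 1) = (x - 4)*(x - 1)*(x + 4)*(x - 1)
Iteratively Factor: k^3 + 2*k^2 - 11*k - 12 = (k - 3)*(k^2 + 5*k + 4) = (k - 3)*(k + 1)*(k + 4)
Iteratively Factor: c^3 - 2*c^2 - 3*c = (c + 1)*(c^2 - 3*c) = c*(c + 1)*(c - 3)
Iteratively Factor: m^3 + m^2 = (m)*(m^2 + m) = m^2*(m + 1)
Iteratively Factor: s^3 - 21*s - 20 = (s + 4)*(s^2 - 4*s - 5) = (s + 1)*(s + 4)*(s - 5)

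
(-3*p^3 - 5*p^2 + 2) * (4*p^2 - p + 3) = -12*p^5 - 17*p^4 - 4*p^3 - 7*p^2 - 2*p + 6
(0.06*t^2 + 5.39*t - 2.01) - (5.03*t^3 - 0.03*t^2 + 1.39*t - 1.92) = -5.03*t^3 + 0.09*t^2 + 4.0*t - 0.0899999999999999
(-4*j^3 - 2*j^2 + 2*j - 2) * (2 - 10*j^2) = 40*j^5 + 20*j^4 - 28*j^3 + 16*j^2 + 4*j - 4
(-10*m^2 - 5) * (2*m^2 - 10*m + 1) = -20*m^4 + 100*m^3 - 20*m^2 + 50*m - 5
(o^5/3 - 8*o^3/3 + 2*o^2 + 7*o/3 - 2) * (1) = o^5/3 - 8*o^3/3 + 2*o^2 + 7*o/3 - 2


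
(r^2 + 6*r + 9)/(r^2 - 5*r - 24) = (r + 3)/(r - 8)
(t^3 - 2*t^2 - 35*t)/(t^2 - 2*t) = (t^2 - 2*t - 35)/(t - 2)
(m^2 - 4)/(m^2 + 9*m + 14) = (m - 2)/(m + 7)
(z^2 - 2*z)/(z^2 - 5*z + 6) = z/(z - 3)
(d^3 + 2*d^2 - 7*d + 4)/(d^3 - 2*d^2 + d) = (d + 4)/d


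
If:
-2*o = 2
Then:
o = -1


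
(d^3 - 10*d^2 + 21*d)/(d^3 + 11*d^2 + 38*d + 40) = d*(d^2 - 10*d + 21)/(d^3 + 11*d^2 + 38*d + 40)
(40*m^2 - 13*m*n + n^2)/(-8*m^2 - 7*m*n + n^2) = (-5*m + n)/(m + n)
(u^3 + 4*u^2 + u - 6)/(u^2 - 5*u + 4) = (u^2 + 5*u + 6)/(u - 4)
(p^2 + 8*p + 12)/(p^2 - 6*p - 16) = (p + 6)/(p - 8)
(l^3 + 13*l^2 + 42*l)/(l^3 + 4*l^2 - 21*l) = (l + 6)/(l - 3)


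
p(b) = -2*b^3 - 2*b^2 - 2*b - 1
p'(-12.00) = -818.00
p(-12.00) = 3191.00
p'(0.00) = -2.00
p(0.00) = -1.00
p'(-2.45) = -28.22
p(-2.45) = 21.31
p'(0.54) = -5.91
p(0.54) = -2.98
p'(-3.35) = -55.94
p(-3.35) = 58.45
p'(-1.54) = -10.07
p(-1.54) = 4.64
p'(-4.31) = -96.22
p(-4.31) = 130.59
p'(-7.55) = -313.82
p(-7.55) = 760.83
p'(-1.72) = -12.87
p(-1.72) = 6.70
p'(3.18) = -75.39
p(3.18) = -91.90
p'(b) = -6*b^2 - 4*b - 2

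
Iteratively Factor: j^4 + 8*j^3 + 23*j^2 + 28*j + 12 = (j + 3)*(j^3 + 5*j^2 + 8*j + 4) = (j + 1)*(j + 3)*(j^2 + 4*j + 4) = (j + 1)*(j + 2)*(j + 3)*(j + 2)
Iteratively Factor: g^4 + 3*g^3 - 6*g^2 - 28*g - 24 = (g + 2)*(g^3 + g^2 - 8*g - 12) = (g + 2)^2*(g^2 - g - 6) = (g + 2)^3*(g - 3)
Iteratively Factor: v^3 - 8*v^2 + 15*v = (v - 3)*(v^2 - 5*v) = v*(v - 3)*(v - 5)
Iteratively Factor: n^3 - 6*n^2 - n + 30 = (n - 3)*(n^2 - 3*n - 10) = (n - 3)*(n + 2)*(n - 5)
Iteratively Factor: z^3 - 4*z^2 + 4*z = (z - 2)*(z^2 - 2*z) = z*(z - 2)*(z - 2)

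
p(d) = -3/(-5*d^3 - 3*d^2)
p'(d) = -3*(15*d^2 + 6*d)/(-5*d^3 - 3*d^2)^2 = 9*(-5*d - 2)/(d^3*(5*d + 3)^2)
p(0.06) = 252.53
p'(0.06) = -8800.12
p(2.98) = 0.02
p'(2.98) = -0.02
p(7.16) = 0.00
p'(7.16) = -0.00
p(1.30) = 0.19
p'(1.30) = -0.39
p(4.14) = 0.01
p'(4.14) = -0.01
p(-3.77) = -0.01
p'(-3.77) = -0.01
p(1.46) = 0.14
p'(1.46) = -0.25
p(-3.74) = -0.01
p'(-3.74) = -0.01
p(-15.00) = 0.00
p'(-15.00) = 0.00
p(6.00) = 0.00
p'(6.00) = 0.00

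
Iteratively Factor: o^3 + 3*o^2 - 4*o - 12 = (o - 2)*(o^2 + 5*o + 6) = (o - 2)*(o + 3)*(o + 2)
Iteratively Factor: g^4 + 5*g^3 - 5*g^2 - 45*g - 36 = (g + 1)*(g^3 + 4*g^2 - 9*g - 36) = (g + 1)*(g + 3)*(g^2 + g - 12) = (g - 3)*(g + 1)*(g + 3)*(g + 4)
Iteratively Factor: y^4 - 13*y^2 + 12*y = (y - 3)*(y^3 + 3*y^2 - 4*y) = (y - 3)*(y - 1)*(y^2 + 4*y) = (y - 3)*(y - 1)*(y + 4)*(y)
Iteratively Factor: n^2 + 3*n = (n + 3)*(n)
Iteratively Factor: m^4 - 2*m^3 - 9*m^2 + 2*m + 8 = (m - 1)*(m^3 - m^2 - 10*m - 8) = (m - 4)*(m - 1)*(m^2 + 3*m + 2) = (m - 4)*(m - 1)*(m + 2)*(m + 1)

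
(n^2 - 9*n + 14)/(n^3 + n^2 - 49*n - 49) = (n - 2)/(n^2 + 8*n + 7)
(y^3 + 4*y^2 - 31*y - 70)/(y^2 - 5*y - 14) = (y^2 + 2*y - 35)/(y - 7)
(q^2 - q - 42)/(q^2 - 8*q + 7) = (q + 6)/(q - 1)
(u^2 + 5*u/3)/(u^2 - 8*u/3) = (3*u + 5)/(3*u - 8)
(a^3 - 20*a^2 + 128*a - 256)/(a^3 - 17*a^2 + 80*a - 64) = (a - 4)/(a - 1)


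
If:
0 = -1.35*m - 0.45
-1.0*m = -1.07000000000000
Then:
No Solution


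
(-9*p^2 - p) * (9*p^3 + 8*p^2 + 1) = -81*p^5 - 81*p^4 - 8*p^3 - 9*p^2 - p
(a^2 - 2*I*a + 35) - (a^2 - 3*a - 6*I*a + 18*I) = 3*a + 4*I*a + 35 - 18*I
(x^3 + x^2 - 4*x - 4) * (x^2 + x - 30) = x^5 + 2*x^4 - 33*x^3 - 38*x^2 + 116*x + 120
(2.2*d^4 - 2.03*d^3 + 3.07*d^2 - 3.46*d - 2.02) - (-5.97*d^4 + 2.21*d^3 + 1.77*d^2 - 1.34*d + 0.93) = 8.17*d^4 - 4.24*d^3 + 1.3*d^2 - 2.12*d - 2.95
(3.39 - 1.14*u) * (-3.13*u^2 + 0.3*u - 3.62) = 3.5682*u^3 - 10.9527*u^2 + 5.1438*u - 12.2718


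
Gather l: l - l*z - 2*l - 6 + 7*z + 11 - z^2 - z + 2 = l*(-z - 1) - z^2 + 6*z + 7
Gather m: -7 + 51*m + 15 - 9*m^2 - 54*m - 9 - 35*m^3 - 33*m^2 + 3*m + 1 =-35*m^3 - 42*m^2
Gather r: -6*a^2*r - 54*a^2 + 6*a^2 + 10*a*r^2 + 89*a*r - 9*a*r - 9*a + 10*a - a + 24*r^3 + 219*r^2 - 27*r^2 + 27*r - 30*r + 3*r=-48*a^2 + 24*r^3 + r^2*(10*a + 192) + r*(-6*a^2 + 80*a)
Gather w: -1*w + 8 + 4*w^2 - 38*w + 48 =4*w^2 - 39*w + 56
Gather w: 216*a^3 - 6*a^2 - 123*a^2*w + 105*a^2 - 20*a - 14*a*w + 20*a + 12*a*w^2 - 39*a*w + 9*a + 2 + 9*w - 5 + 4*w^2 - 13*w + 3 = 216*a^3 + 99*a^2 + 9*a + w^2*(12*a + 4) + w*(-123*a^2 - 53*a - 4)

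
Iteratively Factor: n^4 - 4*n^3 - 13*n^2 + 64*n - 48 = (n - 4)*(n^3 - 13*n + 12) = (n - 4)*(n - 3)*(n^2 + 3*n - 4) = (n - 4)*(n - 3)*(n + 4)*(n - 1)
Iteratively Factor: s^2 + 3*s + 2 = (s + 1)*(s + 2)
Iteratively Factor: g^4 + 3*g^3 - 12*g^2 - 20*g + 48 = (g - 2)*(g^3 + 5*g^2 - 2*g - 24) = (g - 2)*(g + 3)*(g^2 + 2*g - 8) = (g - 2)*(g + 3)*(g + 4)*(g - 2)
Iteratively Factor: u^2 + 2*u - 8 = (u - 2)*(u + 4)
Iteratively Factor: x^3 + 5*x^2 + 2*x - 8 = (x + 4)*(x^2 + x - 2) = (x - 1)*(x + 4)*(x + 2)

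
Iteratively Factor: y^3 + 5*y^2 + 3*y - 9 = (y - 1)*(y^2 + 6*y + 9) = (y - 1)*(y + 3)*(y + 3)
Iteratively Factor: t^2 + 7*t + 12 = (t + 3)*(t + 4)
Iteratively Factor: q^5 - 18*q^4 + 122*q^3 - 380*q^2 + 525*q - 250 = (q - 5)*(q^4 - 13*q^3 + 57*q^2 - 95*q + 50) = (q - 5)*(q - 2)*(q^3 - 11*q^2 + 35*q - 25) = (q - 5)*(q - 2)*(q - 1)*(q^2 - 10*q + 25) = (q - 5)^2*(q - 2)*(q - 1)*(q - 5)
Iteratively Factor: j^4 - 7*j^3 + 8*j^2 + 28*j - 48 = (j + 2)*(j^3 - 9*j^2 + 26*j - 24) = (j - 2)*(j + 2)*(j^2 - 7*j + 12) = (j - 3)*(j - 2)*(j + 2)*(j - 4)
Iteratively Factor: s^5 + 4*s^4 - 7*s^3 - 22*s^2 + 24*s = (s)*(s^4 + 4*s^3 - 7*s^2 - 22*s + 24) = s*(s + 4)*(s^3 - 7*s + 6) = s*(s - 1)*(s + 4)*(s^2 + s - 6) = s*(s - 2)*(s - 1)*(s + 4)*(s + 3)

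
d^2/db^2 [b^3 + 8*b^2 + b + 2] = 6*b + 16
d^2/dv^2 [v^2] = 2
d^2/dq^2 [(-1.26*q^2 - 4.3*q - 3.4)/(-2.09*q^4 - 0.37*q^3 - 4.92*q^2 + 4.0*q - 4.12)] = (33.022836*q^8 + 231.240108*q^7 + 324.666172*q^6 + 474.10806*q^5 + 648.345408*q^4 - 511.588816*q^3 - 119.605344*q^2 - 955.54608*q + 155.464768)/(9.129329*q^12 + 4.848591*q^11 + 65.331519*q^10 - 29.538731*q^9 + 189.225288*q^8 - 202.44492*q^7 + 431.608788*q^6 - 434.375712*q^5 + 605.194992*q^4 - 531.648016*q^3 + 448.302144*q^2 - 203.6928*q + 69.934528)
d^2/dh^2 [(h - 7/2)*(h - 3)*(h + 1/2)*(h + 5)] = 12*h^2 - 6*h - 91/2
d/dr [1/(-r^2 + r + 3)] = (2*r - 1)/(-r^2 + r + 3)^2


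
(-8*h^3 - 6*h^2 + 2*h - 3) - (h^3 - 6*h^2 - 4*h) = -9*h^3 + 6*h - 3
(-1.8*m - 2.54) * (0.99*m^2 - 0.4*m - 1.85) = -1.782*m^3 - 1.7946*m^2 + 4.346*m + 4.699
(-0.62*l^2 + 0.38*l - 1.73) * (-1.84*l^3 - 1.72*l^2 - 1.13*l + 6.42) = 1.1408*l^5 + 0.3672*l^4 + 3.2302*l^3 - 1.4342*l^2 + 4.3945*l - 11.1066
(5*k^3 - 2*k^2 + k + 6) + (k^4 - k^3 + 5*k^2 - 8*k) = k^4 + 4*k^3 + 3*k^2 - 7*k + 6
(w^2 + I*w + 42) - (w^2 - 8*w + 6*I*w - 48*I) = 8*w - 5*I*w + 42 + 48*I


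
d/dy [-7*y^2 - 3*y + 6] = -14*y - 3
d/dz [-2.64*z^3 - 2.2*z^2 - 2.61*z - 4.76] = -7.92*z^2 - 4.4*z - 2.61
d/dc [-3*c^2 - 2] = -6*c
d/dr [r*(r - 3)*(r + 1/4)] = 3*r^2 - 11*r/2 - 3/4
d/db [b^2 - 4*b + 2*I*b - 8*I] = 2*b - 4 + 2*I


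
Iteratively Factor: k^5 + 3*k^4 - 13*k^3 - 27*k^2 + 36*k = (k + 4)*(k^4 - k^3 - 9*k^2 + 9*k) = k*(k + 4)*(k^3 - k^2 - 9*k + 9) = k*(k - 1)*(k + 4)*(k^2 - 9) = k*(k - 3)*(k - 1)*(k + 4)*(k + 3)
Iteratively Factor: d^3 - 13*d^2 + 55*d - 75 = (d - 5)*(d^2 - 8*d + 15) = (d - 5)^2*(d - 3)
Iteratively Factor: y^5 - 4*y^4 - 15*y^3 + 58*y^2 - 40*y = (y)*(y^4 - 4*y^3 - 15*y^2 + 58*y - 40) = y*(y - 2)*(y^3 - 2*y^2 - 19*y + 20) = y*(y - 2)*(y + 4)*(y^2 - 6*y + 5) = y*(y - 2)*(y - 1)*(y + 4)*(y - 5)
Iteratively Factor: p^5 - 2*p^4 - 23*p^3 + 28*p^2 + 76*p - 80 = (p + 4)*(p^4 - 6*p^3 + p^2 + 24*p - 20) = (p - 5)*(p + 4)*(p^3 - p^2 - 4*p + 4) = (p - 5)*(p - 1)*(p + 4)*(p^2 - 4) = (p - 5)*(p - 1)*(p + 2)*(p + 4)*(p - 2)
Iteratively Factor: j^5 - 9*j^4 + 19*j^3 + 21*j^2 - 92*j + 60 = (j - 2)*(j^4 - 7*j^3 + 5*j^2 + 31*j - 30) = (j - 2)*(j - 1)*(j^3 - 6*j^2 - j + 30) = (j - 3)*(j - 2)*(j - 1)*(j^2 - 3*j - 10) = (j - 5)*(j - 3)*(j - 2)*(j - 1)*(j + 2)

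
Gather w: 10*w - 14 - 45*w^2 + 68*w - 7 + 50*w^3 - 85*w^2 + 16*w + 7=50*w^3 - 130*w^2 + 94*w - 14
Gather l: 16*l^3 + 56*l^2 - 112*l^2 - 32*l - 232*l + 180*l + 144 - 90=16*l^3 - 56*l^2 - 84*l + 54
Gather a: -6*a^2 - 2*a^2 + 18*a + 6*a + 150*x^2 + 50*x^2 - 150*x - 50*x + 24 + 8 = -8*a^2 + 24*a + 200*x^2 - 200*x + 32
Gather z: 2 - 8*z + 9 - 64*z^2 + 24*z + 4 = -64*z^2 + 16*z + 15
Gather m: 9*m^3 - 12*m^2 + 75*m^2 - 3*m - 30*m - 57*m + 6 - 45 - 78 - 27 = 9*m^3 + 63*m^2 - 90*m - 144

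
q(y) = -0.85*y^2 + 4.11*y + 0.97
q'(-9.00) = 19.41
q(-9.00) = -104.87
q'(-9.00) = 19.41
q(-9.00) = -104.87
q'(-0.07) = 4.23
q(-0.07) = 0.68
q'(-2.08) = 7.65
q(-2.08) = -11.26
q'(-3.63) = 10.28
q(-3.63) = -25.15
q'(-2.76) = 8.80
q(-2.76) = -16.85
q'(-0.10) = 4.28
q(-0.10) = 0.55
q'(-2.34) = 8.09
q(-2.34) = -13.30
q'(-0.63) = 5.18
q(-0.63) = -1.96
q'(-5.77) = 13.92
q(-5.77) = -51.04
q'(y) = 4.11 - 1.7*y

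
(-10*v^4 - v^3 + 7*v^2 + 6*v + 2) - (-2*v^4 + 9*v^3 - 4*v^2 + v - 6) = -8*v^4 - 10*v^3 + 11*v^2 + 5*v + 8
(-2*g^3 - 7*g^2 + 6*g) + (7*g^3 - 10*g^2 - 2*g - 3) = 5*g^3 - 17*g^2 + 4*g - 3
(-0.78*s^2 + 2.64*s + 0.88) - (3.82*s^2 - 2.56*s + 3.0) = -4.6*s^2 + 5.2*s - 2.12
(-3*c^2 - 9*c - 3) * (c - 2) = -3*c^3 - 3*c^2 + 15*c + 6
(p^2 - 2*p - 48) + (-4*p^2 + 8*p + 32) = -3*p^2 + 6*p - 16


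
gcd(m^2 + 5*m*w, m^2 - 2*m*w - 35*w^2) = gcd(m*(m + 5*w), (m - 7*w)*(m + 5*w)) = m + 5*w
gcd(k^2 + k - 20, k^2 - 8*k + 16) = k - 4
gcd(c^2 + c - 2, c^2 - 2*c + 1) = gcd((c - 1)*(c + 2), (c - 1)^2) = c - 1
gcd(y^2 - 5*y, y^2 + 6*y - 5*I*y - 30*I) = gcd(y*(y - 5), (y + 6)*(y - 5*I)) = 1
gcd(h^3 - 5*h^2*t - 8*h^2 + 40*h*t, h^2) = h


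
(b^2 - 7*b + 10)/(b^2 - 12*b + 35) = (b - 2)/(b - 7)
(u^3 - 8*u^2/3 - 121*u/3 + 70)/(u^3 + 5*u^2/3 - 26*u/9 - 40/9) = 3*(u^2 - u - 42)/(3*u^2 + 10*u + 8)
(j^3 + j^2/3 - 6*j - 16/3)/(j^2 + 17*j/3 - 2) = (3*j^3 + j^2 - 18*j - 16)/(3*j^2 + 17*j - 6)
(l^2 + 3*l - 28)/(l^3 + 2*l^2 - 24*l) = (l + 7)/(l*(l + 6))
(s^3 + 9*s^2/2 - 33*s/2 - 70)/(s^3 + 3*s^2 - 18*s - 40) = (s + 7/2)/(s + 2)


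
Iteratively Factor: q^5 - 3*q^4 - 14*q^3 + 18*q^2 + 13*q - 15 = (q + 1)*(q^4 - 4*q^3 - 10*q^2 + 28*q - 15) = (q - 1)*(q + 1)*(q^3 - 3*q^2 - 13*q + 15) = (q - 1)^2*(q + 1)*(q^2 - 2*q - 15) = (q - 5)*(q - 1)^2*(q + 1)*(q + 3)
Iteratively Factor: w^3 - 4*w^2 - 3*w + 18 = (w + 2)*(w^2 - 6*w + 9) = (w - 3)*(w + 2)*(w - 3)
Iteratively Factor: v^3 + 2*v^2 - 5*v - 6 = (v + 1)*(v^2 + v - 6) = (v + 1)*(v + 3)*(v - 2)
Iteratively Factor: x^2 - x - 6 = (x + 2)*(x - 3)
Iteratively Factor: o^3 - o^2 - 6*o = (o - 3)*(o^2 + 2*o) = (o - 3)*(o + 2)*(o)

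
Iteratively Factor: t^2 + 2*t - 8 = (t + 4)*(t - 2)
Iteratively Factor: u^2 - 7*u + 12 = (u - 3)*(u - 4)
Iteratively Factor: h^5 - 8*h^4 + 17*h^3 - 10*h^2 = (h - 1)*(h^4 - 7*h^3 + 10*h^2) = h*(h - 1)*(h^3 - 7*h^2 + 10*h) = h*(h - 2)*(h - 1)*(h^2 - 5*h) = h*(h - 5)*(h - 2)*(h - 1)*(h)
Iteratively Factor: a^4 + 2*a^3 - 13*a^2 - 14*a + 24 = (a - 1)*(a^3 + 3*a^2 - 10*a - 24) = (a - 1)*(a + 4)*(a^2 - a - 6) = (a - 3)*(a - 1)*(a + 4)*(a + 2)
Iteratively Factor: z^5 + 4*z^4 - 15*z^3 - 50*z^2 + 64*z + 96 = (z - 3)*(z^4 + 7*z^3 + 6*z^2 - 32*z - 32) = (z - 3)*(z + 1)*(z^3 + 6*z^2 - 32) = (z - 3)*(z - 2)*(z + 1)*(z^2 + 8*z + 16) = (z - 3)*(z - 2)*(z + 1)*(z + 4)*(z + 4)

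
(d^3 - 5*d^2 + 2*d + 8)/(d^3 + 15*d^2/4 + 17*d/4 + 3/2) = 4*(d^2 - 6*d + 8)/(4*d^2 + 11*d + 6)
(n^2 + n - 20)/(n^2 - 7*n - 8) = (-n^2 - n + 20)/(-n^2 + 7*n + 8)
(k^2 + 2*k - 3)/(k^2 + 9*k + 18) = (k - 1)/(k + 6)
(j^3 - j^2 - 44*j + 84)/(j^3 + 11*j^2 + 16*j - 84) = (j - 6)/(j + 6)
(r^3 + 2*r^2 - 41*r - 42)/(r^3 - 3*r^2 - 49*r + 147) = (r^2 - 5*r - 6)/(r^2 - 10*r + 21)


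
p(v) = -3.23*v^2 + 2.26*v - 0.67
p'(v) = 2.26 - 6.46*v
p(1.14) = -2.29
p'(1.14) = -5.10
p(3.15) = -25.60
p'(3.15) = -18.09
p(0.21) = -0.34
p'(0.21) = 0.90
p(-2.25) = -22.11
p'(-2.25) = 16.80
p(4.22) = -48.65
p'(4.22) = -25.00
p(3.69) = -36.31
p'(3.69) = -21.58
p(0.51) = -0.36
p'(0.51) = -1.03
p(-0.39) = -2.04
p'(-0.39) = 4.78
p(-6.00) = -130.51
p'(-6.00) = 41.02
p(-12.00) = -492.91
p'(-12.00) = 79.78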